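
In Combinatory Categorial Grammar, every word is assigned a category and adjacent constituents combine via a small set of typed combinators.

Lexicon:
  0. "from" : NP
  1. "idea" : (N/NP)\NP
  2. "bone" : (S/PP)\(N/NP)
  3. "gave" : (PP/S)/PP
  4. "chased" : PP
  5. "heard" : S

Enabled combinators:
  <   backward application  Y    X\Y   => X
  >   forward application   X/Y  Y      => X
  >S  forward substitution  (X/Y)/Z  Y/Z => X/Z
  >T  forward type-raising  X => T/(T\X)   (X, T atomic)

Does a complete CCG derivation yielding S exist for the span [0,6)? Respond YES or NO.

[0,6] S   >
  [0,3] S/PP   <
    [0,2] N/NP   <
      [0,1] "from" : NP
      [1,2] "idea" : (N/NP)\NP
    [2,3] "bone" : (S/PP)\(N/NP)
  [3,6] PP   >
    [3,5] PP/S   >
      [3,4] "gave" : (PP/S)/PP
      [4,5] "chased" : PP
    [5,6] "heard" : S

YES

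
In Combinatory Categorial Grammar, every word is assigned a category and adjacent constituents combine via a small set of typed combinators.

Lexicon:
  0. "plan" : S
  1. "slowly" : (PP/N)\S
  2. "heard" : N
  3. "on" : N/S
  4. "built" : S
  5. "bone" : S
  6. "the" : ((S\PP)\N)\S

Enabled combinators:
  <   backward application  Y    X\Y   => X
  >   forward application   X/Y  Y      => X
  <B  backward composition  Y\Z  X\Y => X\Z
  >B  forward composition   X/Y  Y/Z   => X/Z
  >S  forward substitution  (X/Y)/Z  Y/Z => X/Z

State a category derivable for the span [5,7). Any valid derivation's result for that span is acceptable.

[0,7] S   <
  [0,3] PP   >
    [0,2] PP/N   <
      [0,1] "plan" : S
      [1,2] "slowly" : (PP/N)\S
    [2,3] "heard" : N
  [3,7] S\PP   <
    [3,5] N   >
      [3,4] "on" : N/S
      [4,5] "built" : S
    [5,7] (S\PP)\N   <
      [5,6] "bone" : S
      [6,7] "the" : ((S\PP)\N)\S

(S\PP)\N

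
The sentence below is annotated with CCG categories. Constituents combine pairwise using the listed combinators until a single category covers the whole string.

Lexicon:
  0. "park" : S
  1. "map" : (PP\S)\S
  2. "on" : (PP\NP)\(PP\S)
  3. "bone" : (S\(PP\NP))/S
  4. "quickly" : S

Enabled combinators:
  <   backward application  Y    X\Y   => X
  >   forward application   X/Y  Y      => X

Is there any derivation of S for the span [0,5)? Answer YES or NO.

YES

[0,5] S   <
  [0,3] PP\NP   <
    [0,2] PP\S   <
      [0,1] "park" : S
      [1,2] "map" : (PP\S)\S
    [2,3] "on" : (PP\NP)\(PP\S)
  [3,5] S\(PP\NP)   >
    [3,4] "bone" : (S\(PP\NP))/S
    [4,5] "quickly" : S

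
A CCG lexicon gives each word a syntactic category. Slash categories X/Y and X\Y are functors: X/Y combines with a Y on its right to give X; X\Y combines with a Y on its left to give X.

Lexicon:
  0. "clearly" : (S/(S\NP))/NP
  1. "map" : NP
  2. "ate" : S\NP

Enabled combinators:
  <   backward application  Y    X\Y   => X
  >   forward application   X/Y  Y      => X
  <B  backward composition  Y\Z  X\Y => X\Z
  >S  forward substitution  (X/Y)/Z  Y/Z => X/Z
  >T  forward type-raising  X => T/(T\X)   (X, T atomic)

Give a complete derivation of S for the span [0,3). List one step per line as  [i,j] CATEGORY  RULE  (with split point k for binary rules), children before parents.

[0,3] S   >
  [0,2] S/(S\NP)   >
    [0,1] "clearly" : (S/(S\NP))/NP
    [1,2] "map" : NP
  [2,3] "ate" : S\NP

[0,1] (S/(S\NP))/NP  lex  "clearly"
[1,2] NP  lex  "map"
[0,2] S/(S\NP)  >  k=1
[2,3] S\NP  lex  "ate"
[0,3] S  >  k=2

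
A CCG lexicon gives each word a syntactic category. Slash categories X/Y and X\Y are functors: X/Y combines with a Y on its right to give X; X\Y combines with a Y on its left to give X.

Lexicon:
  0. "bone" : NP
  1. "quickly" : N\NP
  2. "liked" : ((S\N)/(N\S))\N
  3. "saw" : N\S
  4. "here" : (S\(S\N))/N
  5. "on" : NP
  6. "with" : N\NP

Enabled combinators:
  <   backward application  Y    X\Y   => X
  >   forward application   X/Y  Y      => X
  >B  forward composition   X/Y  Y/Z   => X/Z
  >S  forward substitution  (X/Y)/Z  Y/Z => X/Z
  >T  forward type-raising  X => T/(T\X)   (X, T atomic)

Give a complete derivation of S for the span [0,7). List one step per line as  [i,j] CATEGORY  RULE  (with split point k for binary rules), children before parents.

[0,7] S   <
  [0,4] S\N   >
    [0,3] (S\N)/(N\S)   <
      [0,2] N   >
        [0,1] N/(N\NP)   >T
          [0,1] "bone" : NP
        [1,2] "quickly" : N\NP
      [2,3] "liked" : ((S\N)/(N\S))\N
    [3,4] "saw" : N\S
  [4,7] S\(S\N)   >
    [4,5] "here" : (S\(S\N))/N
    [5,7] N   <
      [5,6] "on" : NP
      [6,7] "with" : N\NP

[0,1] NP  lex  "bone"
[0,1] N/(N\NP)  >T
[1,2] N\NP  lex  "quickly"
[0,2] N  >  k=1
[2,3] ((S\N)/(N\S))\N  lex  "liked"
[0,3] (S\N)/(N\S)  <  k=2
[3,4] N\S  lex  "saw"
[0,4] S\N  >  k=3
[4,5] (S\(S\N))/N  lex  "here"
[5,6] NP  lex  "on"
[6,7] N\NP  lex  "with"
[5,7] N  <  k=6
[4,7] S\(S\N)  >  k=5
[0,7] S  <  k=4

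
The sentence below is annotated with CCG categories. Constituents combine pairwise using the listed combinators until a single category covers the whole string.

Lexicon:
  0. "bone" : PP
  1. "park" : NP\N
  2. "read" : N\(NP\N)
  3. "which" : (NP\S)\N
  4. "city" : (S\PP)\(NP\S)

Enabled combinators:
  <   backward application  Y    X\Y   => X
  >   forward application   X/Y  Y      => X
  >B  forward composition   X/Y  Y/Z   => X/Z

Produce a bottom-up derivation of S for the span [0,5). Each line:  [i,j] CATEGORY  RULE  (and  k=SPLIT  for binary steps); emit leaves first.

[0,5] S   <
  [0,1] "bone" : PP
  [1,5] S\PP   <
    [1,4] NP\S   <
      [1,3] N   <
        [1,2] "park" : NP\N
        [2,3] "read" : N\(NP\N)
      [3,4] "which" : (NP\S)\N
    [4,5] "city" : (S\PP)\(NP\S)

[0,1] PP  lex  "bone"
[1,2] NP\N  lex  "park"
[2,3] N\(NP\N)  lex  "read"
[1,3] N  <  k=2
[3,4] (NP\S)\N  lex  "which"
[1,4] NP\S  <  k=3
[4,5] (S\PP)\(NP\S)  lex  "city"
[1,5] S\PP  <  k=4
[0,5] S  <  k=1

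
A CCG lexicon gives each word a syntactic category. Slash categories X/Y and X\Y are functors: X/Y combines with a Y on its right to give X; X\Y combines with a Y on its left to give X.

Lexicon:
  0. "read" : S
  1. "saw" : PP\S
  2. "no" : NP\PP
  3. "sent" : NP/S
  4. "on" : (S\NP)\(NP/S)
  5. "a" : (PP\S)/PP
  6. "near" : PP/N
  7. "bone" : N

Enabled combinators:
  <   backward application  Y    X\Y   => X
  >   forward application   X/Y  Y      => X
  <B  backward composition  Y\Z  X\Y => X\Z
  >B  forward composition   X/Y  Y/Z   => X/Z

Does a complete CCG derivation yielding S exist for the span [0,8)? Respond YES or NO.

NO

S PP\S NP\PP NP/S (S\NP)\(NP/S) (PP\S)/PP PP/N N
CKY chart[0,8] = {PP}; S ∉ chart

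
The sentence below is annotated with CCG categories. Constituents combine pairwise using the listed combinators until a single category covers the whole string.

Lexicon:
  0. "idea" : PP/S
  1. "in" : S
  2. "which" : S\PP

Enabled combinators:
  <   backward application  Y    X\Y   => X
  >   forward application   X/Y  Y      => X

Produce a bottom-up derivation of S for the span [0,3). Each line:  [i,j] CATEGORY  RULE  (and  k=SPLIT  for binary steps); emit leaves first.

[0,1] PP/S  lex  "idea"
[1,2] S  lex  "in"
[0,2] PP  >  k=1
[2,3] S\PP  lex  "which"
[0,3] S  <  k=2

[0,3] S   <
  [0,2] PP   >
    [0,1] "idea" : PP/S
    [1,2] "in" : S
  [2,3] "which" : S\PP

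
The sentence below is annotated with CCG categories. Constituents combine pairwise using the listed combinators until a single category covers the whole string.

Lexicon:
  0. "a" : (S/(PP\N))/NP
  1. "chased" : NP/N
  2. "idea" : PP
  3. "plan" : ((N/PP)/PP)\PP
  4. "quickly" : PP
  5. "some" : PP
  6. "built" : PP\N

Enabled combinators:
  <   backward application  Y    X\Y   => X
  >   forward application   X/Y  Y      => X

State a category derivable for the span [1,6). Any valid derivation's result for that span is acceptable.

[0,7] S   >
  [0,6] S/(PP\N)   >
    [0,1] "a" : (S/(PP\N))/NP
    [1,6] NP   >
      [1,2] "chased" : NP/N
      [2,6] N   >
        [2,5] N/PP   >
          [2,4] (N/PP)/PP   <
            [2,3] "idea" : PP
            [3,4] "plan" : ((N/PP)/PP)\PP
          [4,5] "quickly" : PP
        [5,6] "some" : PP
  [6,7] "built" : PP\N

NP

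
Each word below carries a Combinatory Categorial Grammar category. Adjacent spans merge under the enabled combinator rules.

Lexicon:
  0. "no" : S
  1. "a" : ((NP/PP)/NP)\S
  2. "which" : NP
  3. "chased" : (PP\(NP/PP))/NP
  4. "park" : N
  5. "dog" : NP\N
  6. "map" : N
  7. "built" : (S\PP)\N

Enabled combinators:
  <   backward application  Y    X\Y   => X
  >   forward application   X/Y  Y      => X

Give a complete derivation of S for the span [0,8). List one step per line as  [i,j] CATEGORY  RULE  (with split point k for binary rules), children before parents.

[0,1] S  lex  "no"
[1,2] ((NP/PP)/NP)\S  lex  "a"
[0,2] (NP/PP)/NP  <  k=1
[2,3] NP  lex  "which"
[0,3] NP/PP  >  k=2
[3,4] (PP\(NP/PP))/NP  lex  "chased"
[4,5] N  lex  "park"
[5,6] NP\N  lex  "dog"
[4,6] NP  <  k=5
[3,6] PP\(NP/PP)  >  k=4
[0,6] PP  <  k=3
[6,7] N  lex  "map"
[7,8] (S\PP)\N  lex  "built"
[6,8] S\PP  <  k=7
[0,8] S  <  k=6

[0,8] S   <
  [0,6] PP   <
    [0,3] NP/PP   >
      [0,2] (NP/PP)/NP   <
        [0,1] "no" : S
        [1,2] "a" : ((NP/PP)/NP)\S
      [2,3] "which" : NP
    [3,6] PP\(NP/PP)   >
      [3,4] "chased" : (PP\(NP/PP))/NP
      [4,6] NP   <
        [4,5] "park" : N
        [5,6] "dog" : NP\N
  [6,8] S\PP   <
    [6,7] "map" : N
    [7,8] "built" : (S\PP)\N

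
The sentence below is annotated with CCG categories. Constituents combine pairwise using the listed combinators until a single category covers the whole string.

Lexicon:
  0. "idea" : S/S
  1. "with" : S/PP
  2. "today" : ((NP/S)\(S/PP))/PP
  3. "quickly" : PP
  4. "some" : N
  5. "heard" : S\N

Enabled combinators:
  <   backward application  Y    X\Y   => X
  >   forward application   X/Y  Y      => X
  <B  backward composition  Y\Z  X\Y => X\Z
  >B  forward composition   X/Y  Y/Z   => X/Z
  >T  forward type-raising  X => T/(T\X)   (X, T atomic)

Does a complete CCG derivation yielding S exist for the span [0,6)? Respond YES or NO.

NO

S/S S/PP ((NP/S)\(S/PP))/PP PP N S\N
CKY chart[0,6] = {N/(N\NP), NP, NP/(NP\NP), NP/(S\S), PP/(PP\NP), S/(S\NP)}; S ∉ chart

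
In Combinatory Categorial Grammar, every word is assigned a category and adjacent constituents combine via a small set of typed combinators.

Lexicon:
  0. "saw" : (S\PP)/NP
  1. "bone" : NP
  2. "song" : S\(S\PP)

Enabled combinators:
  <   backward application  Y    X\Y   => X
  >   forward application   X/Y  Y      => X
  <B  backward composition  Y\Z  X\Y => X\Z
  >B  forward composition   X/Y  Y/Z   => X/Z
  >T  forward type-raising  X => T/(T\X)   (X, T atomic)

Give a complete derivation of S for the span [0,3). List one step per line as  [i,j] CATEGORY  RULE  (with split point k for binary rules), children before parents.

[0,3] S   <
  [0,2] S\PP   >
    [0,1] "saw" : (S\PP)/NP
    [1,2] "bone" : NP
  [2,3] "song" : S\(S\PP)

[0,1] (S\PP)/NP  lex  "saw"
[1,2] NP  lex  "bone"
[0,2] S\PP  >  k=1
[2,3] S\(S\PP)  lex  "song"
[0,3] S  <  k=2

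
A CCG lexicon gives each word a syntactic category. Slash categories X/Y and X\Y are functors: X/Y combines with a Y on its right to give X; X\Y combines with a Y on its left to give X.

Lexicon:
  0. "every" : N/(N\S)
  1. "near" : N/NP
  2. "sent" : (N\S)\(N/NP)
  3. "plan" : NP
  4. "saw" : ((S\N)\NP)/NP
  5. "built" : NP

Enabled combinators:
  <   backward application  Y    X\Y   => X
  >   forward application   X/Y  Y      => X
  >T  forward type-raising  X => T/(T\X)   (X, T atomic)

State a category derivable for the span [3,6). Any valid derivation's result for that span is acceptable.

S\N

[0,6] S   <
  [0,3] N   >
    [0,1] "every" : N/(N\S)
    [1,3] N\S   <
      [1,2] "near" : N/NP
      [2,3] "sent" : (N\S)\(N/NP)
  [3,6] S\N   <
    [3,4] "plan" : NP
    [4,6] (S\N)\NP   >
      [4,5] "saw" : ((S\N)\NP)/NP
      [5,6] "built" : NP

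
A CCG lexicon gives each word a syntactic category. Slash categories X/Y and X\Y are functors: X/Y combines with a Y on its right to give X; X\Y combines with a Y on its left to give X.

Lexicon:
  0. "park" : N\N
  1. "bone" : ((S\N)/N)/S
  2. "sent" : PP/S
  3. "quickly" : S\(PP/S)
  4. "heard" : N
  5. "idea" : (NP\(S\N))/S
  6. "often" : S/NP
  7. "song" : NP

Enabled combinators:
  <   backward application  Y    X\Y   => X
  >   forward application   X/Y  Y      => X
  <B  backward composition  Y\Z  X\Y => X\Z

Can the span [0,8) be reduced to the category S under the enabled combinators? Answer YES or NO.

N\N ((S\N)/N)/S PP/S S\(PP/S) N (NP\(S\N))/S S/NP NP
CKY chart[0,8] = {NP}; S ∉ chart

NO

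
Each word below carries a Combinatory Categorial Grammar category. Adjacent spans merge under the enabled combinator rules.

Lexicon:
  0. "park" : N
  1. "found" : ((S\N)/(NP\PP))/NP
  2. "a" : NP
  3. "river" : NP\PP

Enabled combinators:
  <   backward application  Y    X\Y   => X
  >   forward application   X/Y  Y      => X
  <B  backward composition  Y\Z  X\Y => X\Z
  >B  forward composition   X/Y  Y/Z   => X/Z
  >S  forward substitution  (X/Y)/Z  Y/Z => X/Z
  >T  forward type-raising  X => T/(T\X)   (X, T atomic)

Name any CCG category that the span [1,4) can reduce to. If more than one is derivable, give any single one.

[0,4] S   <
  [0,1] "park" : N
  [1,4] S\N   >
    [1,3] (S\N)/(NP\PP)   >
      [1,2] "found" : ((S\N)/(NP\PP))/NP
      [2,3] "a" : NP
    [3,4] "river" : NP\PP

S\N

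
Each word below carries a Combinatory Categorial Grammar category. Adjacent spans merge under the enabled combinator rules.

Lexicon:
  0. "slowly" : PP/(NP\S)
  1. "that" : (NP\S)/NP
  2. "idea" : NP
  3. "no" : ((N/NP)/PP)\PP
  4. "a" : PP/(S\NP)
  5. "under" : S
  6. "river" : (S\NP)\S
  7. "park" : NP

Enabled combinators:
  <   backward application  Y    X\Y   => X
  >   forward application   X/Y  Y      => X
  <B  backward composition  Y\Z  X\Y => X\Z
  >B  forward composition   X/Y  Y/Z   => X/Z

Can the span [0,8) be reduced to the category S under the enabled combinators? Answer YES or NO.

NO

PP/(NP\S) (NP\S)/NP NP ((N/NP)/PP)\PP PP/(S\NP) S (S\NP)\S NP
CKY chart[0,8] = {N}; S ∉ chart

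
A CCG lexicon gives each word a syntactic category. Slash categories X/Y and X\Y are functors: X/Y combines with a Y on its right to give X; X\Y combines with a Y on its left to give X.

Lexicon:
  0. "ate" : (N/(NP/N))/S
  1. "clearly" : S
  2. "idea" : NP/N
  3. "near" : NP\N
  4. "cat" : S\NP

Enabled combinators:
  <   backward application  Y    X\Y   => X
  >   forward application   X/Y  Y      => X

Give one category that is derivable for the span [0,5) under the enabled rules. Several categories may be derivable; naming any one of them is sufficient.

[0,5] S   <
  [0,4] NP   <
    [0,3] N   >
      [0,2] N/(NP/N)   >
        [0,1] "ate" : (N/(NP/N))/S
        [1,2] "clearly" : S
      [2,3] "idea" : NP/N
    [3,4] "near" : NP\N
  [4,5] "cat" : S\NP

S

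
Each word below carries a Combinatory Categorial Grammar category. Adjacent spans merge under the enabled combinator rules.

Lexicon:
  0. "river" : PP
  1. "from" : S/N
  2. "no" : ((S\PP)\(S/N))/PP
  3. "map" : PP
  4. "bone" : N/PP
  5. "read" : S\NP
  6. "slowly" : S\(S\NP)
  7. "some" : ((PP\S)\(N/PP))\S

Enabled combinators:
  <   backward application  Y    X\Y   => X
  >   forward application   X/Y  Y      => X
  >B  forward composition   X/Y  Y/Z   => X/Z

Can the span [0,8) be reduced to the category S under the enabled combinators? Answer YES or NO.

PP S/N ((S\PP)\(S/N))/PP PP N/PP S\NP S\(S\NP) ((PP\S)\(N/PP))\S
CKY chart[0,8] = {PP}; S ∉ chart

NO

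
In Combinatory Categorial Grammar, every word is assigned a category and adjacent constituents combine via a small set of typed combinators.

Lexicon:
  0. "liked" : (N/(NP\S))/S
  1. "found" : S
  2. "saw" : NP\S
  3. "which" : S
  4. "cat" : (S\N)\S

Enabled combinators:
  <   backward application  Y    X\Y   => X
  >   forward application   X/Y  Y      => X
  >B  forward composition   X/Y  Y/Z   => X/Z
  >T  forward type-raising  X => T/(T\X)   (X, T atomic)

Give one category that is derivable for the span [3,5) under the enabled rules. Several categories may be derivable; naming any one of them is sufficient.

S\N

[0,5] S   <
  [0,3] N   >
    [0,2] N/(NP\S)   >
      [0,1] "liked" : (N/(NP\S))/S
      [1,2] "found" : S
    [2,3] "saw" : NP\S
  [3,5] S\N   <
    [3,4] "which" : S
    [4,5] "cat" : (S\N)\S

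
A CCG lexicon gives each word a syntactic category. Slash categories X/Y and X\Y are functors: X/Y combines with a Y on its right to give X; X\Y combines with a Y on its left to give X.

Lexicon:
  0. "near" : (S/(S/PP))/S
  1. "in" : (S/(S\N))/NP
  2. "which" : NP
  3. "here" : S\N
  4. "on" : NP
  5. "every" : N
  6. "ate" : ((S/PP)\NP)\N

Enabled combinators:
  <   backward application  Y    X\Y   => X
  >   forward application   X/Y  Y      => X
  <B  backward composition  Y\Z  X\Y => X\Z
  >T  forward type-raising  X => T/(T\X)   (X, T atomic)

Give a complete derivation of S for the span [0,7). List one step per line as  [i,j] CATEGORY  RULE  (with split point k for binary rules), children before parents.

[0,1] (S/(S/PP))/S  lex  "near"
[1,2] (S/(S\N))/NP  lex  "in"
[2,3] NP  lex  "which"
[1,3] S/(S\N)  >  k=2
[3,4] S\N  lex  "here"
[1,4] S  >  k=3
[0,4] S/(S/PP)  >  k=1
[4,5] NP  lex  "on"
[5,6] N  lex  "every"
[6,7] ((S/PP)\NP)\N  lex  "ate"
[5,7] (S/PP)\NP  <  k=6
[4,7] S/PP  <  k=5
[0,7] S  >  k=4

[0,7] S   >
  [0,4] S/(S/PP)   >
    [0,1] "near" : (S/(S/PP))/S
    [1,4] S   >
      [1,3] S/(S\N)   >
        [1,2] "in" : (S/(S\N))/NP
        [2,3] "which" : NP
      [3,4] "here" : S\N
  [4,7] S/PP   <
    [4,5] "on" : NP
    [5,7] (S/PP)\NP   <
      [5,6] "every" : N
      [6,7] "ate" : ((S/PP)\NP)\N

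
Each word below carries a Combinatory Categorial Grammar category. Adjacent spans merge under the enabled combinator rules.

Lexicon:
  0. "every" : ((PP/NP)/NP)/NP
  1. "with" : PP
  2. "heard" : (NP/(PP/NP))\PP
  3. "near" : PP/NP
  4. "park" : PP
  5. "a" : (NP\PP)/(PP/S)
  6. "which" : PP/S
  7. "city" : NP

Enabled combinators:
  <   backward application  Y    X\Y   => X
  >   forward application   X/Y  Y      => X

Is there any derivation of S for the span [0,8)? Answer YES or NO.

((PP/NP)/NP)/NP PP (NP/(PP/NP))\PP PP/NP PP (NP\PP)/(PP/S) PP/S NP
CKY chart[0,8] = {PP}; S ∉ chart

NO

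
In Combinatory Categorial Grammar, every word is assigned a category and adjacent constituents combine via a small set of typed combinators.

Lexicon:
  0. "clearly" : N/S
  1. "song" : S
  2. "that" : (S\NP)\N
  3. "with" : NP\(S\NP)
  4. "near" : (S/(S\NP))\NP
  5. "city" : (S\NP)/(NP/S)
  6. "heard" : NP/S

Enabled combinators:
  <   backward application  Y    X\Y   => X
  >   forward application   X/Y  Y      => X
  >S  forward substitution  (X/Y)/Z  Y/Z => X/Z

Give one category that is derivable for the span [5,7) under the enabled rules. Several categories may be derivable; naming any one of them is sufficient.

[0,7] S   >
  [0,5] S/(S\NP)   <
    [0,4] NP   <
      [0,3] S\NP   <
        [0,2] N   >
          [0,1] "clearly" : N/S
          [1,2] "song" : S
        [2,3] "that" : (S\NP)\N
      [3,4] "with" : NP\(S\NP)
    [4,5] "near" : (S/(S\NP))\NP
  [5,7] S\NP   >
    [5,6] "city" : (S\NP)/(NP/S)
    [6,7] "heard" : NP/S

S\NP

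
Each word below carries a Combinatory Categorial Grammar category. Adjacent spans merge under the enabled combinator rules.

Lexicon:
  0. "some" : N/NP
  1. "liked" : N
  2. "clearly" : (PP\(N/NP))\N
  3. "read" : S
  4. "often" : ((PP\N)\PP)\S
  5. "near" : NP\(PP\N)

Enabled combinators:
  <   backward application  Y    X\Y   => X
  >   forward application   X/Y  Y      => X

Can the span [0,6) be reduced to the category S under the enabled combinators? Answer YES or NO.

N/NP N (PP\(N/NP))\N S ((PP\N)\PP)\S NP\(PP\N)
CKY chart[0,6] = {NP}; S ∉ chart

NO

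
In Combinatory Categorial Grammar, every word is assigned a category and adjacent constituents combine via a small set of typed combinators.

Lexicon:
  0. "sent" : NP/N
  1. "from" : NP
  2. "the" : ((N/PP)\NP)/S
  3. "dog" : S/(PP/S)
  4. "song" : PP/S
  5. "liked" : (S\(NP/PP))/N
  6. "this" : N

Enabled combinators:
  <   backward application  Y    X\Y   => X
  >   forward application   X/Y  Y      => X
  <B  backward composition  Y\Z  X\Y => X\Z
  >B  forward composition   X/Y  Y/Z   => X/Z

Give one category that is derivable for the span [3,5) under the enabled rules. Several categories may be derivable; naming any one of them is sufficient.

S

[0,7] S   <
  [0,5] NP/PP   >B
    [0,1] "sent" : NP/N
    [1,5] N/PP   <
      [1,2] "from" : NP
      [2,5] (N/PP)\NP   >
        [2,3] "the" : ((N/PP)\NP)/S
        [3,5] S   >
          [3,4] "dog" : S/(PP/S)
          [4,5] "song" : PP/S
  [5,7] S\(NP/PP)   >
    [5,6] "liked" : (S\(NP/PP))/N
    [6,7] "this" : N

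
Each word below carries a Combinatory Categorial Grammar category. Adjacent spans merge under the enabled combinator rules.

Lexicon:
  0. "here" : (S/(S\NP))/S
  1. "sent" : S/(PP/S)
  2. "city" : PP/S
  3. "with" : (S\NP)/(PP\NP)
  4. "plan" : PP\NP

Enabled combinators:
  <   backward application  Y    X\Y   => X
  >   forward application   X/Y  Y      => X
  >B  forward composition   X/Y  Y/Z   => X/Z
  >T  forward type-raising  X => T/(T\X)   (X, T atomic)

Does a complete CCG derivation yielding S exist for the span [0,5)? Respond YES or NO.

[0,5] S   >
  [0,3] S/(S\NP)   >
    [0,1] "here" : (S/(S\NP))/S
    [1,3] S   >
      [1,2] "sent" : S/(PP/S)
      [2,3] "city" : PP/S
  [3,5] S\NP   >
    [3,4] "with" : (S\NP)/(PP\NP)
    [4,5] "plan" : PP\NP

YES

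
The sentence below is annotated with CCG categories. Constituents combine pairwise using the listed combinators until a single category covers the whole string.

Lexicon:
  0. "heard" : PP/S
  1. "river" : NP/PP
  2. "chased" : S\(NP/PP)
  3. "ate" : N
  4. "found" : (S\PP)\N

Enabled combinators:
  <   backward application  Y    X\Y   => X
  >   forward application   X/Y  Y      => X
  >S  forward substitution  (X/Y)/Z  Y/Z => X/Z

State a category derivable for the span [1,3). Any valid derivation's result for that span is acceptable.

S

[0,5] S   <
  [0,3] PP   >
    [0,1] "heard" : PP/S
    [1,3] S   <
      [1,2] "river" : NP/PP
      [2,3] "chased" : S\(NP/PP)
  [3,5] S\PP   <
    [3,4] "ate" : N
    [4,5] "found" : (S\PP)\N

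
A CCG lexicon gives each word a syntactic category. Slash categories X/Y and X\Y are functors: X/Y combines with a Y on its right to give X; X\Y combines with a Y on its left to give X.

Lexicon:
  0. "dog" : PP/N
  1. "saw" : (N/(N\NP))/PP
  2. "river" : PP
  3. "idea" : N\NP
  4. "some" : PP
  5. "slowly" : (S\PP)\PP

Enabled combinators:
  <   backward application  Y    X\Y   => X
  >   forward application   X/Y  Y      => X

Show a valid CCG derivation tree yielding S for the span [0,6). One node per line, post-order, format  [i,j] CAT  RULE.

[0,6] S   <
  [0,4] PP   >
    [0,1] "dog" : PP/N
    [1,4] N   >
      [1,3] N/(N\NP)   >
        [1,2] "saw" : (N/(N\NP))/PP
        [2,3] "river" : PP
      [3,4] "idea" : N\NP
  [4,6] S\PP   <
    [4,5] "some" : PP
    [5,6] "slowly" : (S\PP)\PP

[0,1] PP/N  lex  "dog"
[1,2] (N/(N\NP))/PP  lex  "saw"
[2,3] PP  lex  "river"
[1,3] N/(N\NP)  >  k=2
[3,4] N\NP  lex  "idea"
[1,4] N  >  k=3
[0,4] PP  >  k=1
[4,5] PP  lex  "some"
[5,6] (S\PP)\PP  lex  "slowly"
[4,6] S\PP  <  k=5
[0,6] S  <  k=4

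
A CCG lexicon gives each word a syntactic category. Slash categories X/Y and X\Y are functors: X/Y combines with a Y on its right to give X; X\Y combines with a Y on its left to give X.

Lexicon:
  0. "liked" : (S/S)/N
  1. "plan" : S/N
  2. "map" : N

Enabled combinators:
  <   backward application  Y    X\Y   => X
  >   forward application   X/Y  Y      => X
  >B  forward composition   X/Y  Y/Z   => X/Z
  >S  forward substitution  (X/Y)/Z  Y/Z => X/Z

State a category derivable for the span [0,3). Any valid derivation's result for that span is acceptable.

[0,3] S   >
  [0,2] S/N   >S
    [0,1] "liked" : (S/S)/N
    [1,2] "plan" : S/N
  [2,3] "map" : N

S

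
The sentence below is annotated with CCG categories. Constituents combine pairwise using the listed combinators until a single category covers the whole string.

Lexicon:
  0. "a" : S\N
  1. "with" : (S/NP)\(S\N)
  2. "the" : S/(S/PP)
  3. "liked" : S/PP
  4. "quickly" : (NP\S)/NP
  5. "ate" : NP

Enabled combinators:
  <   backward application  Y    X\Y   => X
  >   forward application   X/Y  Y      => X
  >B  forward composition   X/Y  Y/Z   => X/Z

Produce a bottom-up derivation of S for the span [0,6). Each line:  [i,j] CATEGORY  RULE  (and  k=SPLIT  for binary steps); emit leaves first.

[0,1] S\N  lex  "a"
[1,2] (S/NP)\(S\N)  lex  "with"
[0,2] S/NP  <  k=1
[2,3] S/(S/PP)  lex  "the"
[3,4] S/PP  lex  "liked"
[2,4] S  >  k=3
[4,5] (NP\S)/NP  lex  "quickly"
[5,6] NP  lex  "ate"
[4,6] NP\S  >  k=5
[2,6] NP  <  k=4
[0,6] S  >  k=2

[0,6] S   >
  [0,2] S/NP   <
    [0,1] "a" : S\N
    [1,2] "with" : (S/NP)\(S\N)
  [2,6] NP   <
    [2,4] S   >
      [2,3] "the" : S/(S/PP)
      [3,4] "liked" : S/PP
    [4,6] NP\S   >
      [4,5] "quickly" : (NP\S)/NP
      [5,6] "ate" : NP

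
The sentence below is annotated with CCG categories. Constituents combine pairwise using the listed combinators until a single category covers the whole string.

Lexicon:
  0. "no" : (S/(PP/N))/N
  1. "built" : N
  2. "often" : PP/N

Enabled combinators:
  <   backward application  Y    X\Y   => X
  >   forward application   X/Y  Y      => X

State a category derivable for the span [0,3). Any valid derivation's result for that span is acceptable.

S

[0,3] S   >
  [0,2] S/(PP/N)   >
    [0,1] "no" : (S/(PP/N))/N
    [1,2] "built" : N
  [2,3] "often" : PP/N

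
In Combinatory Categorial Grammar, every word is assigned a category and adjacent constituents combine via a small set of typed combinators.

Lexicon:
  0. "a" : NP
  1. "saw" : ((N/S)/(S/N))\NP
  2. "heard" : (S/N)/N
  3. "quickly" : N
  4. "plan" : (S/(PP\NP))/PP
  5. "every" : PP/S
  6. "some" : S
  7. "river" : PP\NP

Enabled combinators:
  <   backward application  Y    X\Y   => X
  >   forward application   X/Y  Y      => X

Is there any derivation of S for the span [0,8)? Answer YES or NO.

NP ((N/S)/(S/N))\NP (S/N)/N N (S/(PP\NP))/PP PP/S S PP\NP
CKY chart[0,8] = {N}; S ∉ chart

NO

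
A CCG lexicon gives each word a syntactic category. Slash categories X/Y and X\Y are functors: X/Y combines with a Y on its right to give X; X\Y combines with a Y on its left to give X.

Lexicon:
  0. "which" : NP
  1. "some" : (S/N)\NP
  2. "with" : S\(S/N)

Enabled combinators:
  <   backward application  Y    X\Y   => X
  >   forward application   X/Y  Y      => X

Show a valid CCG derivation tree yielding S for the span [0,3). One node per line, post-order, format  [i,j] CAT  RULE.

[0,3] S   <
  [0,2] S/N   <
    [0,1] "which" : NP
    [1,2] "some" : (S/N)\NP
  [2,3] "with" : S\(S/N)

[0,1] NP  lex  "which"
[1,2] (S/N)\NP  lex  "some"
[0,2] S/N  <  k=1
[2,3] S\(S/N)  lex  "with"
[0,3] S  <  k=2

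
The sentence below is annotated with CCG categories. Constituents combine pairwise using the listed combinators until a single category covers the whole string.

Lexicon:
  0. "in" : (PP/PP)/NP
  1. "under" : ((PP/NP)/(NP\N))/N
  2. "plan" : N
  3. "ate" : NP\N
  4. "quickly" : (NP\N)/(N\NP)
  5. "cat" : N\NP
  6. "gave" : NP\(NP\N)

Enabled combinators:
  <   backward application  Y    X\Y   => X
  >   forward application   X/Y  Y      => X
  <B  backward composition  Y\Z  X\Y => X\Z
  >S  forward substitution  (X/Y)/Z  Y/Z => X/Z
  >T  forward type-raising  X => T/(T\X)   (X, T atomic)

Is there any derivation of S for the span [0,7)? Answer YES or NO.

NO

(PP/PP)/NP ((PP/NP)/(NP\N))/N N NP\N (NP\N)/(N\NP) N\NP NP\(NP\N)
CKY chart[0,7] = {N/(N\PP), NP/(NP\PP), PP, PP/(PP\PP), S/(S\PP)}; S ∉ chart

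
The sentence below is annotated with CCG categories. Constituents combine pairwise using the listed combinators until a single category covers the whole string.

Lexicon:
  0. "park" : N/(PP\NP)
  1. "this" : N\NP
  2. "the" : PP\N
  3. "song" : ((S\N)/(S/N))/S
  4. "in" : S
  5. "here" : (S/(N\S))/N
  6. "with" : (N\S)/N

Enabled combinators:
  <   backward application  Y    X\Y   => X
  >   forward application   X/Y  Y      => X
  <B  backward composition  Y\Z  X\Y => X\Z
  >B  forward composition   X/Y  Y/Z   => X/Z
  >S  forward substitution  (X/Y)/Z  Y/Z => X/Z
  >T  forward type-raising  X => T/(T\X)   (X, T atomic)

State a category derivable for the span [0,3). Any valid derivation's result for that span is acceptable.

[0,7] S   <
  [0,3] N   >
    [0,1] "park" : N/(PP\NP)
    [1,3] PP\NP   <B
      [1,2] "this" : N\NP
      [2,3] "the" : PP\N
  [3,7] S\N   >
    [3,5] (S\N)/(S/N)   >
      [3,4] "song" : ((S\N)/(S/N))/S
      [4,5] "in" : S
    [5,7] S/N   >S
      [5,6] "here" : (S/(N\S))/N
      [6,7] "with" : (N\S)/N

N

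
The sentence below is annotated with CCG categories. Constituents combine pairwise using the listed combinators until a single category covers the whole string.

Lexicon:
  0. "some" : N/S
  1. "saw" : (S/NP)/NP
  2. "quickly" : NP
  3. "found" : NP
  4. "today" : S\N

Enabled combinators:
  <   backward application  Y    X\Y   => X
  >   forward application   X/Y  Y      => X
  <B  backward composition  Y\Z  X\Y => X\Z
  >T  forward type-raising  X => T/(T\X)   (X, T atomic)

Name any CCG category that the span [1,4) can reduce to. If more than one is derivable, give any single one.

S

[0,5] S   <
  [0,4] N   >
    [0,1] "some" : N/S
    [1,4] S   >
      [1,3] S/NP   >
        [1,2] "saw" : (S/NP)/NP
        [2,3] "quickly" : NP
      [3,4] "found" : NP
  [4,5] "today" : S\N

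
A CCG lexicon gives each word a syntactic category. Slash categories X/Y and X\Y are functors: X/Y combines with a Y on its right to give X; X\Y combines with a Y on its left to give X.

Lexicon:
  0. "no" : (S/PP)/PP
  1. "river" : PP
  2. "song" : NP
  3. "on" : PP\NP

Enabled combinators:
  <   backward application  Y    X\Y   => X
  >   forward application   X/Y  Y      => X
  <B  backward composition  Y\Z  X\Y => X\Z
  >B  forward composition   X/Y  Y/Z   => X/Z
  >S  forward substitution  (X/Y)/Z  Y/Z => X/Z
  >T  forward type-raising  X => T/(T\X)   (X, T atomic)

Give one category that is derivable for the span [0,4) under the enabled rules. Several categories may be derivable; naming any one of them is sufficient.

S

[0,4] S   >
  [0,2] S/PP   >
    [0,1] "no" : (S/PP)/PP
    [1,2] "river" : PP
  [2,4] PP   <
    [2,3] "song" : NP
    [3,4] "on" : PP\NP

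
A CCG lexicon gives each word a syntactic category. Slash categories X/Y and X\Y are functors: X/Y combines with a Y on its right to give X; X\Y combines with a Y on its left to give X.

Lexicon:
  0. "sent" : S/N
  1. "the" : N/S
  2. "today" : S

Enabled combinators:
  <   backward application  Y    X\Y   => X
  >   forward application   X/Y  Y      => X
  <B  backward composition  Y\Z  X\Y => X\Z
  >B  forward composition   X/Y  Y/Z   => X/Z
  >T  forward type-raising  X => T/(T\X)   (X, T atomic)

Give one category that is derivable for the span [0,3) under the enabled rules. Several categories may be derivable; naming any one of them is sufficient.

S

[0,3] S   >
  [0,1] "sent" : S/N
  [1,3] N   >
    [1,2] "the" : N/S
    [2,3] "today" : S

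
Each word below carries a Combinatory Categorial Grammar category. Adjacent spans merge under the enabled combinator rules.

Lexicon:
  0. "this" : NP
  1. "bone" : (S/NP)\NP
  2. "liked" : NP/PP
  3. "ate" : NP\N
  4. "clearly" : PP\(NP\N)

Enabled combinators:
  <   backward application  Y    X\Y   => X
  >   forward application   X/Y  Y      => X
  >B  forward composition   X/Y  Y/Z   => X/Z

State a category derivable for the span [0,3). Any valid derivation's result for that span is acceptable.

[0,5] S   >
  [0,3] S/PP   >B
    [0,2] S/NP   <
      [0,1] "this" : NP
      [1,2] "bone" : (S/NP)\NP
    [2,3] "liked" : NP/PP
  [3,5] PP   <
    [3,4] "ate" : NP\N
    [4,5] "clearly" : PP\(NP\N)

S/PP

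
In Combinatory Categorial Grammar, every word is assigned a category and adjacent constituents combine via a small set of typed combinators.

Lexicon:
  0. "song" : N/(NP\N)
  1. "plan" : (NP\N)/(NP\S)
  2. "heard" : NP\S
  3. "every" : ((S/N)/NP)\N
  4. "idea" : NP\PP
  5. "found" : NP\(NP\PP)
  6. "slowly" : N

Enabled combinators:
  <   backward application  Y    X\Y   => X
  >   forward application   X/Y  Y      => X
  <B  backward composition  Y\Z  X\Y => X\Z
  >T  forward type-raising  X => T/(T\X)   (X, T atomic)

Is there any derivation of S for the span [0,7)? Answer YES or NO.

[0,7] S   >
  [0,6] S/N   >
    [0,4] (S/N)/NP   <
      [0,3] N   >
        [0,1] "song" : N/(NP\N)
        [1,3] NP\N   >
          [1,2] "plan" : (NP\N)/(NP\S)
          [2,3] "heard" : NP\S
      [3,4] "every" : ((S/N)/NP)\N
    [4,6] NP   <
      [4,5] "idea" : NP\PP
      [5,6] "found" : NP\(NP\PP)
  [6,7] "slowly" : N

YES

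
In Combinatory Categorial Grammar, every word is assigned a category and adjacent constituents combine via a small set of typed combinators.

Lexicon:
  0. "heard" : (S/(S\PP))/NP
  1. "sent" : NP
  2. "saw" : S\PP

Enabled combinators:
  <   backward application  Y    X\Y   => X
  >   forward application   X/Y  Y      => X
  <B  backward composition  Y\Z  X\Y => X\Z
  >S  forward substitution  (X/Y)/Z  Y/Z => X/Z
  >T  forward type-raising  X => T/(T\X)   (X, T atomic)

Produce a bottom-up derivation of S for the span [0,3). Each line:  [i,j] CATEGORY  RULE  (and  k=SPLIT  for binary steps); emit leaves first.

[0,1] (S/(S\PP))/NP  lex  "heard"
[1,2] NP  lex  "sent"
[0,2] S/(S\PP)  >  k=1
[2,3] S\PP  lex  "saw"
[0,3] S  >  k=2

[0,3] S   >
  [0,2] S/(S\PP)   >
    [0,1] "heard" : (S/(S\PP))/NP
    [1,2] "sent" : NP
  [2,3] "saw" : S\PP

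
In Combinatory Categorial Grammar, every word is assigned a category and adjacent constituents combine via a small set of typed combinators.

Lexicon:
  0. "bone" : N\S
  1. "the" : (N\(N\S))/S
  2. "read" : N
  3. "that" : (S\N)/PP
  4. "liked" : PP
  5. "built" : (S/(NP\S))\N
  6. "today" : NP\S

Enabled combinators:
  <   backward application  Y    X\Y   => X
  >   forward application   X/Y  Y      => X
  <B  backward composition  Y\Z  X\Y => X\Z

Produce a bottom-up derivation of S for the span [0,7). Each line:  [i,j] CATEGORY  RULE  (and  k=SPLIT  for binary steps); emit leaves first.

[0,1] N\S  lex  "bone"
[1,2] (N\(N\S))/S  lex  "the"
[2,3] N  lex  "read"
[3,4] (S\N)/PP  lex  "that"
[4,5] PP  lex  "liked"
[3,5] S\N  >  k=4
[2,5] S  <  k=3
[1,5] N\(N\S)  >  k=2
[0,5] N  <  k=1
[5,6] (S/(NP\S))\N  lex  "built"
[0,6] S/(NP\S)  <  k=5
[6,7] NP\S  lex  "today"
[0,7] S  >  k=6

[0,7] S   >
  [0,6] S/(NP\S)   <
    [0,5] N   <
      [0,1] "bone" : N\S
      [1,5] N\(N\S)   >
        [1,2] "the" : (N\(N\S))/S
        [2,5] S   <
          [2,3] "read" : N
          [3,5] S\N   >
            [3,4] "that" : (S\N)/PP
            [4,5] "liked" : PP
    [5,6] "built" : (S/(NP\S))\N
  [6,7] "today" : NP\S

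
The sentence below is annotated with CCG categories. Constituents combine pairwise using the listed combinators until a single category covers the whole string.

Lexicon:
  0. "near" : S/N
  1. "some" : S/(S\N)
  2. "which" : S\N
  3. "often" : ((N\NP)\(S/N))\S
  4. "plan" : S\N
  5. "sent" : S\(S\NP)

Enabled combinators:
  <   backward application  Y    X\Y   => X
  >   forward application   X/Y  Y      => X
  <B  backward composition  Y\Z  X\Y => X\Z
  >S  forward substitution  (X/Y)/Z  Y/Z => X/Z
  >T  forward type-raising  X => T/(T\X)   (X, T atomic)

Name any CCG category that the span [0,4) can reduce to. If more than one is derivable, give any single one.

[0,6] S   <
  [0,5] S\NP   <B
    [0,4] N\NP   <
      [0,1] "near" : S/N
      [1,4] (N\NP)\(S/N)   <
        [1,3] S   >
          [1,2] "some" : S/(S\N)
          [2,3] "which" : S\N
        [3,4] "often" : ((N\NP)\(S/N))\S
    [4,5] "plan" : S\N
  [5,6] "sent" : S\(S\NP)

N\NP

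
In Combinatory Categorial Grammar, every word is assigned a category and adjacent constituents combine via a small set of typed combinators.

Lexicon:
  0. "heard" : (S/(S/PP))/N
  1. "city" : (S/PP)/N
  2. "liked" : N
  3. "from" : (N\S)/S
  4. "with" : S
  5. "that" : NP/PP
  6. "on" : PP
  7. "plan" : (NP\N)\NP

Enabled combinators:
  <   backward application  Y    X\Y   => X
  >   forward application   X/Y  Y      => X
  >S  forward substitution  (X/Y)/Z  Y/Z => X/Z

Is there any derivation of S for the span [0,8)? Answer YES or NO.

NO

(S/(S/PP))/N (S/PP)/N N (N\S)/S S NP/PP PP (NP\N)\NP
CKY chart[0,8] = {NP}; S ∉ chart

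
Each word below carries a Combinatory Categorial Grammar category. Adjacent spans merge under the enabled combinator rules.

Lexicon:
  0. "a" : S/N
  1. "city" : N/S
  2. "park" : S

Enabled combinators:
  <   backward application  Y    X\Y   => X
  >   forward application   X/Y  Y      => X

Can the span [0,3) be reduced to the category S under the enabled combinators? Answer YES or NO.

[0,3] S   >
  [0,1] "a" : S/N
  [1,3] N   >
    [1,2] "city" : N/S
    [2,3] "park" : S

YES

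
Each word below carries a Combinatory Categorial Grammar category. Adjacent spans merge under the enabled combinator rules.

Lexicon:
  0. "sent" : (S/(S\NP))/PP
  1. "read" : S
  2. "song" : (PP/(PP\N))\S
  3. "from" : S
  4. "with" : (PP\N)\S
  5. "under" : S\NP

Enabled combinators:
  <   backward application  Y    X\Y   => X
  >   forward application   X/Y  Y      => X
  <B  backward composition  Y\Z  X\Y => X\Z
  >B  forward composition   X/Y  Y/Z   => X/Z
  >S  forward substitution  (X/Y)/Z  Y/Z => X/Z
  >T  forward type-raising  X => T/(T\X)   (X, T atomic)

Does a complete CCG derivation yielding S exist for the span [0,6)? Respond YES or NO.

YES

[0,6] S   >
  [0,5] S/(S\NP)   >
    [0,1] "sent" : (S/(S\NP))/PP
    [1,5] PP   >
      [1,3] PP/(PP\N)   <
        [1,2] "read" : S
        [2,3] "song" : (PP/(PP\N))\S
      [3,5] PP\N   <
        [3,4] "from" : S
        [4,5] "with" : (PP\N)\S
  [5,6] "under" : S\NP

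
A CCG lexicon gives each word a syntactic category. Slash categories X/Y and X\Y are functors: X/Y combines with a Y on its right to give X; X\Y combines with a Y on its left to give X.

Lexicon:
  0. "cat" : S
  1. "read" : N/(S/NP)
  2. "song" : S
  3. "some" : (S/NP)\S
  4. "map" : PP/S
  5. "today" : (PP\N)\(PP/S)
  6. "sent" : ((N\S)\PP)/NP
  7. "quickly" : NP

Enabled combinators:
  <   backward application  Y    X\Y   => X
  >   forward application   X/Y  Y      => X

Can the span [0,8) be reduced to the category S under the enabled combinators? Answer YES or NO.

S N/(S/NP) S (S/NP)\S PP/S (PP\N)\(PP/S) ((N\S)\PP)/NP NP
CKY chart[0,8] = {N}; S ∉ chart

NO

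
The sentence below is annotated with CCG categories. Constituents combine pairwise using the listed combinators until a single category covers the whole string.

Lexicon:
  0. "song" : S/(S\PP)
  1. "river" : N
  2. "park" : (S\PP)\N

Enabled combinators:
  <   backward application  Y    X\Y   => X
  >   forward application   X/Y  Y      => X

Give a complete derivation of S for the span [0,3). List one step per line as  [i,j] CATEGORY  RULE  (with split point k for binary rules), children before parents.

[0,1] S/(S\PP)  lex  "song"
[1,2] N  lex  "river"
[2,3] (S\PP)\N  lex  "park"
[1,3] S\PP  <  k=2
[0,3] S  >  k=1

[0,3] S   >
  [0,1] "song" : S/(S\PP)
  [1,3] S\PP   <
    [1,2] "river" : N
    [2,3] "park" : (S\PP)\N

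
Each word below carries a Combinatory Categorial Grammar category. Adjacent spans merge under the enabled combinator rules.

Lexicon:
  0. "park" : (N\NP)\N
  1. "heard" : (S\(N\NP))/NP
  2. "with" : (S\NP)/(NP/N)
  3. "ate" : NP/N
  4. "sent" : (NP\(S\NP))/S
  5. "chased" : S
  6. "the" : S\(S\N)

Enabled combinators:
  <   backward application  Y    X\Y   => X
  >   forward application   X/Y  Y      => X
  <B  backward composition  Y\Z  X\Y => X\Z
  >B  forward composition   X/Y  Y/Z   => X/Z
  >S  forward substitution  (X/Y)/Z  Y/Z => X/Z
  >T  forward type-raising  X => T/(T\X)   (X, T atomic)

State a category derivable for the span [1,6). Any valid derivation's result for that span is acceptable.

[0,7] S   <
  [0,6] S\N   <B
    [0,1] "park" : (N\NP)\N
    [1,6] S\(N\NP)   >
      [1,2] "heard" : (S\(N\NP))/NP
      [2,6] NP   <
        [2,4] S\NP   >
          [2,3] "with" : (S\NP)/(NP/N)
          [3,4] "ate" : NP/N
        [4,6] NP\(S\NP)   >
          [4,5] "sent" : (NP\(S\NP))/S
          [5,6] "chased" : S
  [6,7] "the" : S\(S\N)

S\(N\NP)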